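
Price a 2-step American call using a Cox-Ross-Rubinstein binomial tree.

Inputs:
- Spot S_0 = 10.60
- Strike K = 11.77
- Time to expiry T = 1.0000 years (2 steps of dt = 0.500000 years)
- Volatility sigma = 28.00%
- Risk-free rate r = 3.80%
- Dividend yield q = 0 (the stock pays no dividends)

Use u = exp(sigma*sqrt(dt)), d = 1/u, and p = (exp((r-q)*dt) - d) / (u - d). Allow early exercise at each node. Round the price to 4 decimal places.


Answer: Price = V(0,0) = 0.9532

Derivation:
dt = T/N = 0.500000
u = exp(sigma*sqrt(dt)) = 1.218950; d = 1/u = 0.820378
p = (exp((r-q)*dt) - d) / (u - d) = 0.498790
Discount per step: exp(-r*dt) = 0.981179
Stock lattice S(k, i) with i counting down-moves:
  k=0: S(0,0) = 10.6000
  k=1: S(1,0) = 12.9209; S(1,1) = 8.6960
  k=2: S(2,0) = 15.7499; S(2,1) = 10.6000; S(2,2) = 7.1340
Terminal payoffs V(N, i) = max(S_T - K, 0):
  V(2,0) = 3.979897; V(2,1) = 0.000000; V(2,2) = 0.000000
Backward induction: V(k, i) = exp(-r*dt) * [p * V(k+1, i) + (1-p) * V(k+1, i+1)]; then take max(V_cont, immediate exercise) for American.
  V(1,0) = exp(-r*dt) * [p*3.979897 + (1-p)*0.000000] = 1.947769; exercise = 1.150871; V(1,0) = max -> 1.947769
  V(1,1) = exp(-r*dt) * [p*0.000000 + (1-p)*0.000000] = 0.000000; exercise = 0.000000; V(1,1) = max -> 0.000000
  V(0,0) = exp(-r*dt) * [p*1.947769 + (1-p)*0.000000] = 0.953242; exercise = 0.000000; V(0,0) = max -> 0.953242


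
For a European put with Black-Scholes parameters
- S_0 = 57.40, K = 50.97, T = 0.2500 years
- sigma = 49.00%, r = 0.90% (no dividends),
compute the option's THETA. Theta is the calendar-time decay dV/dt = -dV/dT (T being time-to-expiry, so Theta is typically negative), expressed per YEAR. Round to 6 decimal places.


d1 = 0.6166105264; d2 = 0.3716105264
phi(d1) = 0.3298745647; exp(-qT) = 1.0000000000; exp(-rT) = 0.9977525294
Theta = -S*exp(-qT)*phi(d1)*sigma/(2*sqrt(T)) + r*K*exp(-rT)*N(-d2) - q*S*exp(-qT)*N(-d1)
N(-d1) = 0.2687458249; N(-d2) = 0.3550914253; sqrt(T) = 0.5000000000
Term 1 = -57.4000 * 1.0000000000 * 0.3298745647 * 0.4900 / (2 * 0.5000000000) = -9.2780520068
Term 2 = 0.0090 * 50.9700 * 0.9977525294 * 0.3550914253 = 0.1625249966
Term 3 = 0 (no dividend yield, q = 0)
Theta = -9.2780520068 + (0.1625249966) + (0.0000000000) = -9.115527

Answer: Theta = -9.115527


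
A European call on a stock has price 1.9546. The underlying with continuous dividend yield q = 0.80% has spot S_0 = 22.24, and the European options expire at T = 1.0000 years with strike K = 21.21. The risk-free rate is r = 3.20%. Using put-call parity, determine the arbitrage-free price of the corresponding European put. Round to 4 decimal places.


Answer: Put price = 0.4338

Derivation:
Put-call parity: C - P = S_0 * exp(-qT) - K * exp(-rT).
S_0 * exp(-qT) = 22.2400 * 0.99203191 = 22.06278979
K * exp(-rT) = 21.2100 * 0.96850658 = 20.54202461
P = C - S*exp(-qT) + K*exp(-rT)
P = 1.9546 - 22.06278979 + 20.54202461 = 0.4338


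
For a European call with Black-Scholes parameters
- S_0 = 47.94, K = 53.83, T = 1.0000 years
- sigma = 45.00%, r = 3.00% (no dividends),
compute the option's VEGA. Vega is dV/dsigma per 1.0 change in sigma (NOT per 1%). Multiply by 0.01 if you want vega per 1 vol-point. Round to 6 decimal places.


d1 = 0.0341539921; d2 = -0.4158460079
phi(d1) = 0.3987096661; exp(-qT) = 1.0000000000; exp(-rT) = 0.9704455335
Vega = S * exp(-qT) * phi(d1) * sqrt(T) = 47.9400 * 1.0000000000 * 0.3987096661 * 1.0000000000 = 19.114141

Answer: Vega = 19.114141


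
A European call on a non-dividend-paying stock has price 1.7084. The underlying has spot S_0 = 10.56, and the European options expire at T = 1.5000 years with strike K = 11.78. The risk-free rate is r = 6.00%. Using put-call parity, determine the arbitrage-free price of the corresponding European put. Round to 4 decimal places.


Put-call parity: C - P = S_0 * exp(-qT) - K * exp(-rT).
S_0 * exp(-qT) = 10.5600 * 1.00000000 = 10.56000000
K * exp(-rT) = 11.7800 * 0.91393119 = 10.76610936
P = C - S*exp(-qT) + K*exp(-rT)
P = 1.7084 - 10.56000000 + 10.76610936 = 1.9145

Answer: Put price = 1.9145


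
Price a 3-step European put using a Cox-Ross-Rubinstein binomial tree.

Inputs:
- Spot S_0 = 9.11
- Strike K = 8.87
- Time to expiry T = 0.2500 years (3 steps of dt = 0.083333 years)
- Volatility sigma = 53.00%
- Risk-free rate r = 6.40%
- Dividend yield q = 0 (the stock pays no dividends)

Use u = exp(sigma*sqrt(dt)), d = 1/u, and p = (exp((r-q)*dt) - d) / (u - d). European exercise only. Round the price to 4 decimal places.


Answer: Price = V(0,0) = 0.8365

Derivation:
dt = T/N = 0.083333
u = exp(sigma*sqrt(dt)) = 1.165322; d = 1/u = 0.858132
p = (exp((r-q)*dt) - d) / (u - d) = 0.479233
Discount per step: exp(-r*dt) = 0.994681
Stock lattice S(k, i) with i counting down-moves:
  k=0: S(0,0) = 9.1100
  k=1: S(1,0) = 10.6161; S(1,1) = 7.8176
  k=2: S(2,0) = 12.3712; S(2,1) = 9.1100; S(2,2) = 6.7085
  k=3: S(3,0) = 14.4164; S(3,1) = 10.6161; S(3,2) = 7.8176; S(3,3) = 5.7568
Terminal payoffs V(N, i) = max(K - S_T, 0):
  V(3,0) = 0.000000; V(3,1) = 0.000000; V(3,2) = 1.052421; V(3,3) = 3.113214
Backward induction: V(k, i) = exp(-r*dt) * [p * V(k+1, i) + (1-p) * V(k+1, i+1)].
  V(2,0) = exp(-r*dt) * [p*0.000000 + (1-p)*0.000000] = 0.000000
  V(2,1) = exp(-r*dt) * [p*0.000000 + (1-p)*1.052421] = 0.545151
  V(2,2) = exp(-r*dt) * [p*1.052421 + (1-p)*3.113214] = 2.114308
  V(1,0) = exp(-r*dt) * [p*0.000000 + (1-p)*0.545151] = 0.282387
  V(1,1) = exp(-r*dt) * [p*0.545151 + (1-p)*2.114308] = 1.355070
  V(0,0) = exp(-r*dt) * [p*0.282387 + (1-p)*1.355070] = 0.836531


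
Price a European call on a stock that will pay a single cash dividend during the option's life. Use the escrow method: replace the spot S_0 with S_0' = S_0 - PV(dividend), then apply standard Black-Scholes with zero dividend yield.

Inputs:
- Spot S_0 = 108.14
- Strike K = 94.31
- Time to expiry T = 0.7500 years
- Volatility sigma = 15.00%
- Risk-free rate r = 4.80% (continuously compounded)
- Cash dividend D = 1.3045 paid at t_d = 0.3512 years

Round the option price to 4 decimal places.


PV(D) = D * exp(-r * t_d) = 1.3045 * 0.98328369 = 1.28269358
S_0' = S_0 - PV(D) = 108.1400 - 1.28269358 = 106.85730642
d1 = (ln(S_0'/K) + (r + sigma^2/2)*T) / (sigma*sqrt(T)) = 1.30361558
d2 = d1 - sigma*sqrt(T) = 1.17371177
exp(-rT) = 0.96464029
N(d1) = 0.90381766; N(d2) = 0.87974475
C = S_0' * N(d1) - K * exp(-rT) * N(d2) = 106.85730642 * 0.90381766 - 94.3100 * 0.96464029 * 0.87974475 = 16.5445

Answer: Price = 16.5445


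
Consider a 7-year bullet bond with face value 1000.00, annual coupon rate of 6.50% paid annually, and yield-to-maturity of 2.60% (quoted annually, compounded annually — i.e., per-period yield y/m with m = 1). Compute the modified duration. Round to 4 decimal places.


Answer: Modified duration = 5.8253

Derivation:
Coupon per period c = face * coupon_rate / m = 65.000000
Periods per year m = 1; per-period yield y/m = 0.026000
Number of cashflows N = 7
Cashflows (t years, CF_t, discount factor 1/(1+y/m)^(m*t), PV):
  t = 1.0000: CF_t = 65.000000, DF = 0.974659, PV = 63.352827
  t = 2.0000: CF_t = 65.000000, DF = 0.949960, PV = 61.747394
  t = 3.0000: CF_t = 65.000000, DF = 0.925887, PV = 60.182645
  t = 4.0000: CF_t = 65.000000, DF = 0.902424, PV = 58.657549
  t = 5.0000: CF_t = 65.000000, DF = 0.879555, PV = 57.171101
  t = 6.0000: CF_t = 65.000000, DF = 0.857266, PV = 55.722320
  t = 7.0000: CF_t = 1065.000000, DF = 0.835542, PV = 889.852618
Price P = sum_t PV_t = 1246.686454
First compute Macaulay numerator sum_t t * PV_t:
  t * PV_t at t = 1.0000: 63.352827
  t * PV_t at t = 2.0000: 123.494789
  t * PV_t at t = 3.0000: 180.547936
  t * PV_t at t = 4.0000: 234.630197
  t * PV_t at t = 5.0000: 285.855503
  t * PV_t at t = 6.0000: 334.333922
  t * PV_t at t = 7.0000: 6228.968324
Macaulay duration D = 7451.183496 / 1246.686454 = 5.976790
Modified duration = D / (1 + y/m) = 5.976790 / (1 + 0.026000) = 5.825332


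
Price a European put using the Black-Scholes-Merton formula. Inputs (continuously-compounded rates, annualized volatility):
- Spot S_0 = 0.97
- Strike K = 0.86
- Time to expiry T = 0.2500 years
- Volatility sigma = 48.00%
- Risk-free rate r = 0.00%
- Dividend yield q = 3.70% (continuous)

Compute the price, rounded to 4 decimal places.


d1 = (ln(S/K) + (r - q + 0.5*sigma^2) * T) / (sigma * sqrt(T)) = 0.58297368
d2 = d1 - sigma * sqrt(T) = 0.34297368
exp(-rT) = 1.00000000; exp(-qT) = 0.99079265
P = K * exp(-rT) * N(-d2) - S_0 * exp(-qT) * N(-d1)
N(-d1) = 0.27995551; N(-d2) = 0.36580913
P = 0.8600 * 1.00000000 * 0.36580913 - 0.9700 * 0.99079265 * 0.27995551 = 0.0455

Answer: Price = 0.0455


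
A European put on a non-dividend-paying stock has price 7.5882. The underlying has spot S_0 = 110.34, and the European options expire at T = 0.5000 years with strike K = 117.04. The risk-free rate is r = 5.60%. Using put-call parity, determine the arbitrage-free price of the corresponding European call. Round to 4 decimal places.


Answer: Call price = 4.1199

Derivation:
Put-call parity: C - P = S_0 * exp(-qT) - K * exp(-rT).
S_0 * exp(-qT) = 110.3400 * 1.00000000 = 110.34000000
K * exp(-rT) = 117.0400 * 0.97238837 = 113.80833445
C = P + S*exp(-qT) - K*exp(-rT)
C = 7.5882 + 110.34000000 - 113.80833445 = 4.1199


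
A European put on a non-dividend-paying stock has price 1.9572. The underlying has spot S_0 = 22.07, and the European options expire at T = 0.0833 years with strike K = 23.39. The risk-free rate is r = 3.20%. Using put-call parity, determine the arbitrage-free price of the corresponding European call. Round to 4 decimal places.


Put-call parity: C - P = S_0 * exp(-qT) - K * exp(-rT).
S_0 * exp(-qT) = 22.0700 * 1.00000000 = 22.07000000
K * exp(-rT) = 23.3900 * 0.99733795 = 23.32773464
C = P + S*exp(-qT) - K*exp(-rT)
C = 1.9572 + 22.07000000 - 23.32773464 = 0.6995

Answer: Call price = 0.6995


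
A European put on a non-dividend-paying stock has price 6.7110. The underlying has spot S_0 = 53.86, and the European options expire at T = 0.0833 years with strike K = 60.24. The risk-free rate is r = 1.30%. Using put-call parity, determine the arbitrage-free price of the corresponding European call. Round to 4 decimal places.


Put-call parity: C - P = S_0 * exp(-qT) - K * exp(-rT).
S_0 * exp(-qT) = 53.8600 * 1.00000000 = 53.86000000
K * exp(-rT) = 60.2400 * 0.99891769 = 60.17480141
C = P + S*exp(-qT) - K*exp(-rT)
C = 6.7110 + 53.86000000 - 60.17480141 = 0.3962

Answer: Call price = 0.3962


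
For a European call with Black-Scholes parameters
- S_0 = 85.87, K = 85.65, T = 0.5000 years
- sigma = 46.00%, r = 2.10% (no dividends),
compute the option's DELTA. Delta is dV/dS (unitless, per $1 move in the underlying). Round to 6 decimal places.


d1 = 0.2028022213; d2 = -0.1224668981
phi(d1) = 0.3908220633; exp(-qT) = 1.0000000000; exp(-rT) = 0.9895549326
N(d1) = 0.5803551892
Delta = exp(-qT) * N(d1) = 1.0000000000 * 0.5803551892 = 0.580355

Answer: Delta = 0.580355


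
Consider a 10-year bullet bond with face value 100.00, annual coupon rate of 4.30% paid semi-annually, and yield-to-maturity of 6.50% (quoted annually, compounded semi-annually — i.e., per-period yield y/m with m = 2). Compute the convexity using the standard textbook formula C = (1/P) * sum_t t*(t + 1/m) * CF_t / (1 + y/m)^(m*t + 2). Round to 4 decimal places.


Answer: Convexity = 73.2930

Derivation:
Coupon per period c = face * coupon_rate / m = 2.150000
Periods per year m = 2; per-period yield y/m = 0.032500
Number of cashflows N = 20
Cashflows (t years, CF_t, discount factor 1/(1+y/m)^(m*t), PV):
  t = 0.5000: CF_t = 2.150000, DF = 0.968523, PV = 2.082324
  t = 1.0000: CF_t = 2.150000, DF = 0.938037, PV = 2.016779
  t = 1.5000: CF_t = 2.150000, DF = 0.908510, PV = 1.953297
  t = 2.0000: CF_t = 2.150000, DF = 0.879913, PV = 1.891813
  t = 2.5000: CF_t = 2.150000, DF = 0.852216, PV = 1.832264
  t = 3.0000: CF_t = 2.150000, DF = 0.825391, PV = 1.774590
  t = 3.5000: CF_t = 2.150000, DF = 0.799410, PV = 1.718732
  t = 4.0000: CF_t = 2.150000, DF = 0.774247, PV = 1.664631
  t = 4.5000: CF_t = 2.150000, DF = 0.749876, PV = 1.612233
  t = 5.0000: CF_t = 2.150000, DF = 0.726272, PV = 1.561485
  t = 5.5000: CF_t = 2.150000, DF = 0.703411, PV = 1.512334
  t = 6.0000: CF_t = 2.150000, DF = 0.681270, PV = 1.464731
  t = 6.5000: CF_t = 2.150000, DF = 0.659826, PV = 1.418625
  t = 7.0000: CF_t = 2.150000, DF = 0.639056, PV = 1.373971
  t = 7.5000: CF_t = 2.150000, DF = 0.618941, PV = 1.330723
  t = 8.0000: CF_t = 2.150000, DF = 0.599458, PV = 1.288836
  t = 8.5000: CF_t = 2.150000, DF = 0.580589, PV = 1.248267
  t = 9.0000: CF_t = 2.150000, DF = 0.562314, PV = 1.208975
  t = 9.5000: CF_t = 2.150000, DF = 0.544614, PV = 1.170920
  t = 10.0000: CF_t = 102.150000, DF = 0.527471, PV = 53.881188
Price P = sum_t PV_t = 84.006719
Convexity numerator sum_t t*(t + 1/m) * CF_t / (1+y/m)^(m*t + 2):
  t = 0.5000: term = 0.976648
  t = 1.0000: term = 2.837720
  t = 1.5000: term = 5.496793
  t = 2.0000: term = 8.872951
  t = 2.5000: term = 12.890486
  t = 3.0000: term = 17.478625
  t = 3.5000: term = 22.571268
  t = 4.0000: term = 28.106733
  t = 4.5000: term = 34.027521
  t = 5.0000: term = 40.280090
  t = 5.5000: term = 46.814632
  t = 6.0000: term = 53.584875
  t = 6.5000: term = 60.547881
  t = 7.0000: term = 67.663864
  t = 7.5000: term = 74.896011
  t = 8.0000: term = 82.210310
  t = 8.5000: term = 89.575398
  t = 9.0000: term = 96.962403
  t = 9.5000: term = 104.344797
  t = 10.0000: term = 5306.966459
Convexity = (1/P) * sum = 6157.105467 / 84.006719 = 73.293012


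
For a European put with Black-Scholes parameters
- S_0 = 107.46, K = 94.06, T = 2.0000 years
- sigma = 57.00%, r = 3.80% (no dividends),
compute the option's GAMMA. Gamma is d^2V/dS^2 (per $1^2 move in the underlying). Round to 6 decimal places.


d1 = 0.6625538546; d2 = -0.1435478759
phi(d1) = 0.3203223846; exp(-qT) = 1.0000000000; exp(-rT) = 0.9268162066
Gamma = exp(-qT) * phi(d1) / (S * sigma * sqrt(T)) = 1.0000000000 * 0.3203223846 / (107.4600 * 0.5700 * 1.4142135624) = 0.003698

Answer: Gamma = 0.003698


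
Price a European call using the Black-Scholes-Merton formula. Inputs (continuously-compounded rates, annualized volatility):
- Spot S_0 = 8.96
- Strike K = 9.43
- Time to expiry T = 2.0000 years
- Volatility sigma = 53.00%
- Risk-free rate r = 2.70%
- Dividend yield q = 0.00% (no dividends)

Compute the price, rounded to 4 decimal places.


Answer: Price = 2.6269

Derivation:
d1 = (ln(S/K) + (r - q + 0.5*sigma^2) * T) / (sigma * sqrt(T)) = 0.37860115
d2 = d1 - sigma * sqrt(T) = -0.37093203
exp(-rT) = 0.94743211; exp(-qT) = 1.00000000
C = S_0 * exp(-qT) * N(d1) - K * exp(-rT) * N(d2)
N(d1) = 0.64750797; N(d2) = 0.35534408
C = 8.9600 * 1.00000000 * 0.64750797 - 9.4300 * 0.94743211 * 0.35534408 = 2.6269


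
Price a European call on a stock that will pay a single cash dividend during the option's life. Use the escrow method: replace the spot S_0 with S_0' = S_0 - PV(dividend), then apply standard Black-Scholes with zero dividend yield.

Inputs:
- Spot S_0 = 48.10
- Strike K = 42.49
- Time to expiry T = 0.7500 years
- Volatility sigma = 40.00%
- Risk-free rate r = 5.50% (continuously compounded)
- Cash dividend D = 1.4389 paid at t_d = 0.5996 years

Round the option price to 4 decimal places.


PV(D) = D * exp(-r * t_d) = 1.4389 * 0.96755985 = 1.39222186
S_0' = S_0 - PV(D) = 48.1000 - 1.39222186 = 46.70777814
d1 = (ln(S_0'/K) + (r + sigma^2/2)*T) / (sigma*sqrt(T)) = 0.56549136
d2 = d1 - sigma*sqrt(T) = 0.21908119
exp(-rT) = 0.95958920
N(d1) = 0.71413020; N(d2) = 0.58670660
C = S_0' * N(d1) - K * exp(-rT) * N(d2) = 46.70777814 * 0.71413020 - 42.4900 * 0.95958920 * 0.58670660 = 9.4337

Answer: Price = 9.4337


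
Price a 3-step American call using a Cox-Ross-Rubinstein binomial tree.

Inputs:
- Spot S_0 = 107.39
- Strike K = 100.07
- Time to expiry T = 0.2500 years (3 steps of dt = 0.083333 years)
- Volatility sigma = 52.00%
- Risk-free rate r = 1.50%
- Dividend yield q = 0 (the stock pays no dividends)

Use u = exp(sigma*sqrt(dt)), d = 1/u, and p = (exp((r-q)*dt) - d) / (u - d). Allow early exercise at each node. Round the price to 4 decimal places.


dt = T/N = 0.083333
u = exp(sigma*sqrt(dt)) = 1.161963; d = 1/u = 0.860612
p = (exp((r-q)*dt) - d) / (u - d) = 0.466693
Discount per step: exp(-r*dt) = 0.998751
Stock lattice S(k, i) with i counting down-moves:
  k=0: S(0,0) = 107.3900
  k=1: S(1,0) = 124.7832; S(1,1) = 92.4212
  k=2: S(2,0) = 144.9935; S(2,1) = 107.3900; S(2,2) = 79.5388
  k=3: S(3,0) = 168.4772; S(3,1) = 124.7832; S(3,2) = 92.4212; S(3,3) = 68.4521
Terminal payoffs V(N, i) = max(S_T - K, 0):
  V(3,0) = 68.407175; V(3,1) = 24.713238; V(3,2) = 0.000000; V(3,3) = 0.000000
Backward induction: V(k, i) = exp(-r*dt) * [p * V(k+1, i) + (1-p) * V(k+1, i+1)]; then take max(V_cont, immediate exercise) for American.
  V(2,0) = exp(-r*dt) * [p*68.407175 + (1-p)*24.713238] = 45.048552; exercise = 44.923543; V(2,0) = max -> 45.048552
  V(2,1) = exp(-r*dt) * [p*24.713238 + (1-p)*0.000000] = 11.519091; exercise = 7.320000; V(2,1) = max -> 11.519091
  V(2,2) = exp(-r*dt) * [p*0.000000 + (1-p)*0.000000] = 0.000000; exercise = 0.000000; V(2,2) = max -> 0.000000
  V(1,0) = exp(-r*dt) * [p*45.048552 + (1-p)*11.519091] = 27.133122; exercise = 24.713238; V(1,0) = max -> 27.133122
  V(1,1) = exp(-r*dt) * [p*11.519091 + (1-p)*0.000000] = 5.369165; exercise = 0.000000; V(1,1) = max -> 5.369165
  V(0,0) = exp(-r*dt) * [p*27.133122 + (1-p)*5.369165] = 15.506858; exercise = 7.320000; V(0,0) = max -> 15.506858

Answer: Price = V(0,0) = 15.5069


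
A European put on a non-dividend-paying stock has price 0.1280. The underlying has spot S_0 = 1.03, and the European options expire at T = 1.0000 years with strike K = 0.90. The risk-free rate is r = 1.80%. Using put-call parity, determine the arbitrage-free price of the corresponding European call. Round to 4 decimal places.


Answer: Call price = 0.2741

Derivation:
Put-call parity: C - P = S_0 * exp(-qT) - K * exp(-rT).
S_0 * exp(-qT) = 1.0300 * 1.00000000 = 1.03000000
K * exp(-rT) = 0.9000 * 0.98216103 = 0.88394493
C = P + S*exp(-qT) - K*exp(-rT)
C = 0.1280 + 1.03000000 - 0.88394493 = 0.2741


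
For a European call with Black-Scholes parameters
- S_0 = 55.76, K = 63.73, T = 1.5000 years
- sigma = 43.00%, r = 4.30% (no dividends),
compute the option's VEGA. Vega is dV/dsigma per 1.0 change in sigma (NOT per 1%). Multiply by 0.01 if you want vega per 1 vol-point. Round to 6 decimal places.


d1 = 0.1321136226; d2 = -0.3945266721
phi(d1) = 0.3954758570; exp(-qT) = 1.0000000000; exp(-rT) = 0.9375361143
Vega = S * exp(-qT) * phi(d1) * sqrt(T) = 55.7600 * 1.0000000000 * 0.3954758570 * 1.2247448714 = 27.007748

Answer: Vega = 27.007748


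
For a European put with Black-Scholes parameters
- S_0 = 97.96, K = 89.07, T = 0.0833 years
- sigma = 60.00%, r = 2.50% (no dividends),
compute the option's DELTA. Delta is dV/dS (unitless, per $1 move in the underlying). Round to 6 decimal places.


d1 = 0.6479925619; d2 = 0.4748221256
phi(d1) = 0.3233934087; exp(-qT) = 1.0000000000; exp(-rT) = 0.9979196669
N(-d1) = 0.2584948806
Delta = -exp(-qT) * N(-d1) = -1.0000000000 * 0.2584948806 = -0.258495

Answer: Delta = -0.258495


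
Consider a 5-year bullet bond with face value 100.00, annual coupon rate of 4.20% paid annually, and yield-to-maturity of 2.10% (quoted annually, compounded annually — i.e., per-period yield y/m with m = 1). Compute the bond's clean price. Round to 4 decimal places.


Answer: Price = 109.8696

Derivation:
Coupon per period c = face * coupon_rate / m = 4.200000
Periods per year m = 1; per-period yield y/m = 0.021000
Number of cashflows N = 5
Cashflows (t years, CF_t, discount factor 1/(1+y/m)^(m*t), PV):
  t = 1.0000: CF_t = 4.200000, DF = 0.979432, PV = 4.113614
  t = 2.0000: CF_t = 4.200000, DF = 0.959287, PV = 4.029005
  t = 3.0000: CF_t = 4.200000, DF = 0.939556, PV = 3.946136
  t = 4.0000: CF_t = 4.200000, DF = 0.920231, PV = 3.864972
  t = 5.0000: CF_t = 104.200000, DF = 0.901304, PV = 93.915875
Price P = sum_t PV_t = 109.869602


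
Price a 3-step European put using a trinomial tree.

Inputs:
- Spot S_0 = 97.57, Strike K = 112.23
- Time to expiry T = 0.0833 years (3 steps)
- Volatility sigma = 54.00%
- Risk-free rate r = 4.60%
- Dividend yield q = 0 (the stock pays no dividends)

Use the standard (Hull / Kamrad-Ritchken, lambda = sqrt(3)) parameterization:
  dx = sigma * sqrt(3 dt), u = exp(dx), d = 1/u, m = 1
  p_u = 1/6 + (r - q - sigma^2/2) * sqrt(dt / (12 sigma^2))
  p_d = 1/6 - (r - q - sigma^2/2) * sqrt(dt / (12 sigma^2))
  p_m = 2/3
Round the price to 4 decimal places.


Answer: Price = V(0,0) = 15.8447

Derivation:
dt = T/N = 0.027767; dx = sigma*sqrt(3*dt) = 0.155853
u = exp(dx) = 1.168655; d = 1/u = 0.855685
p_u = 0.157777, p_m = 0.666667, p_d = 0.175557
Discount per step: exp(-r*dt) = 0.998724
Stock lattice S(k, j) with j the centered position index:
  k=0: S(0,+0) = 97.5700
  k=1: S(1,-1) = 83.4891; S(1,+0) = 97.5700; S(1,+1) = 114.0257
  k=2: S(2,-2) = 71.4404; S(2,-1) = 83.4891; S(2,+0) = 97.5700; S(2,+1) = 114.0257; S(2,+2) = 133.2566
  k=3: S(3,-3) = 61.1304; S(3,-2) = 71.4404; S(3,-1) = 83.4891; S(3,+0) = 97.5700; S(3,+1) = 114.0257; S(3,+2) = 133.2566; S(3,+3) = 155.7310
Terminal payoffs V(N, j) = max(K - S_T, 0):
  V(3,-3) = 51.099563; V(3,-2) = 40.789618; V(3,-1) = 28.740851; V(3,+0) = 14.660000; V(3,+1) = 0.000000; V(3,+2) = 0.000000; V(3,+3) = 0.000000
Backward induction: V(k, j) = exp(-r*dt) * [p_u * V(k+1, j+1) + p_m * V(k+1, j) + p_d * V(k+1, j-1)]
  V(2,-2) = exp(-r*dt) * [p_u*28.740851 + p_m*40.789618 + p_d*51.099563] = 40.646636
  V(2,-1) = exp(-r*dt) * [p_u*14.660000 + p_m*28.740851 + p_d*40.789618] = 28.597915
  V(2,+0) = exp(-r*dt) * [p_u*0.000000 + p_m*14.660000 + p_d*28.740851] = 14.800069
  V(2,+1) = exp(-r*dt) * [p_u*0.000000 + p_m*0.000000 + p_d*14.660000] = 2.570377
  V(2,+2) = exp(-r*dt) * [p_u*0.000000 + p_m*0.000000 + p_d*0.000000] = 0.000000
  V(1,-1) = exp(-r*dt) * [p_u*14.800069 + p_m*28.597915 + p_d*40.646636] = 28.499749
  V(1,+0) = exp(-r*dt) * [p_u*2.570377 + p_m*14.800069 + p_d*28.597915] = 15.273296
  V(1,+1) = exp(-r*dt) * [p_u*0.000000 + p_m*2.570377 + p_d*14.800069] = 4.306334
  V(0,+0) = exp(-r*dt) * [p_u*4.306334 + p_m*15.273296 + p_d*28.499749] = 15.844709


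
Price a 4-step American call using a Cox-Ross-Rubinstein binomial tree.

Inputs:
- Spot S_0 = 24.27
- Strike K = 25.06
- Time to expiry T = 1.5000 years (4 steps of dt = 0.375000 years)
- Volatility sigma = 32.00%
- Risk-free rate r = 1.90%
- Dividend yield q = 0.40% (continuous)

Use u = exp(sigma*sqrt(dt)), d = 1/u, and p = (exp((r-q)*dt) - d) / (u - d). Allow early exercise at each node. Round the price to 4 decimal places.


dt = T/N = 0.375000
u = exp(sigma*sqrt(dt)) = 1.216477; d = 1/u = 0.822046
p = (exp((r-q)*dt) - d) / (u - d) = 0.465468
Discount per step: exp(-r*dt) = 0.992900
Stock lattice S(k, i) with i counting down-moves:
  k=0: S(0,0) = 24.2700
  k=1: S(1,0) = 29.5239; S(1,1) = 19.9511
  k=2: S(2,0) = 35.9152; S(2,1) = 24.2700; S(2,2) = 16.4007
  k=3: S(3,0) = 43.6900; S(3,1) = 29.5239; S(3,2) = 19.9511; S(3,3) = 13.4821
  k=4: S(4,0) = 53.1479; S(4,1) = 35.9152; S(4,2) = 24.2700; S(4,3) = 16.4007; S(4,4) = 11.0829
Terminal payoffs V(N, i) = max(S_T - K, 0):
  V(4,0) = 28.087855; V(4,1) = 10.855156; V(4,2) = 0.000000; V(4,3) = 0.000000; V(4,4) = 0.000000
Backward induction: V(k, i) = exp(-r*dt) * [p * V(k+1, i) + (1-p) * V(k+1, i+1)]; then take max(V_cont, immediate exercise) for American.
  V(3,0) = exp(-r*dt) * [p*28.087855 + (1-p)*10.855156] = 18.742402; exercise = 18.629970; V(3,0) = max -> 18.742402
  V(3,1) = exp(-r*dt) * [p*10.855156 + (1-p)*0.000000] = 5.016851; exercise = 4.463903; V(3,1) = max -> 5.016851
  V(3,2) = exp(-r*dt) * [p*0.000000 + (1-p)*0.000000] = 0.000000; exercise = 0.000000; V(3,2) = max -> 0.000000
  V(3,3) = exp(-r*dt) * [p*0.000000 + (1-p)*0.000000] = 0.000000; exercise = 0.000000; V(3,3) = max -> 0.000000
  V(2,0) = exp(-r*dt) * [p*18.742402 + (1-p)*5.016851] = 11.324674; exercise = 10.855156; V(2,0) = max -> 11.324674
  V(2,1) = exp(-r*dt) * [p*5.016851 + (1-p)*0.000000] = 2.318602; exercise = 0.000000; V(2,1) = max -> 2.318602
  V(2,2) = exp(-r*dt) * [p*0.000000 + (1-p)*0.000000] = 0.000000; exercise = 0.000000; V(2,2) = max -> 0.000000
  V(1,0) = exp(-r*dt) * [p*11.324674 + (1-p)*2.318602] = 6.464413; exercise = 4.463903; V(1,0) = max -> 6.464413
  V(1,1) = exp(-r*dt) * [p*2.318602 + (1-p)*0.000000] = 1.071572; exercise = 0.000000; V(1,1) = max -> 1.071572
  V(0,0) = exp(-r*dt) * [p*6.464413 + (1-p)*1.071572] = 3.556335; exercise = 0.000000; V(0,0) = max -> 3.556335

Answer: Price = V(0,0) = 3.5563


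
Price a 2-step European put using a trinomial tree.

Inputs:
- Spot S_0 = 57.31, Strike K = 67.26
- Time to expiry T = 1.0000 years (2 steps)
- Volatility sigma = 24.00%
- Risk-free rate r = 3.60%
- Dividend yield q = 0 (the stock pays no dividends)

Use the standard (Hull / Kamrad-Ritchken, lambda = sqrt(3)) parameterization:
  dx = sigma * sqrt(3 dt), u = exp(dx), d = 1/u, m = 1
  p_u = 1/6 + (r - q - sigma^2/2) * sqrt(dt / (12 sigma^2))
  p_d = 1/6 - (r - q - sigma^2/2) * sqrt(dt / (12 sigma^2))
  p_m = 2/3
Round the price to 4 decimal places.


Answer: Price = V(0,0) = 10.7475

Derivation:
dt = T/N = 0.500000; dx = sigma*sqrt(3*dt) = 0.293939
u = exp(dx) = 1.341702; d = 1/u = 0.745322
p_u = 0.172790, p_m = 0.666667, p_d = 0.160543
Discount per step: exp(-r*dt) = 0.982161
Stock lattice S(k, j) with j the centered position index:
  k=0: S(0,+0) = 57.3100
  k=1: S(1,-1) = 42.7144; S(1,+0) = 57.3100; S(1,+1) = 76.8929
  k=2: S(2,-2) = 31.8360; S(2,-1) = 42.7144; S(2,+0) = 57.3100; S(2,+1) = 76.8929; S(2,+2) = 103.1674
Terminal payoffs V(N, j) = max(K - S_T, 0):
  V(2,-2) = 35.424004; V(2,-1) = 24.545589; V(2,+0) = 9.950000; V(2,+1) = 0.000000; V(2,+2) = 0.000000
Backward induction: V(k, j) = exp(-r*dt) * [p_u * V(k+1, j+1) + p_m * V(k+1, j) + p_d * V(k+1, j-1)]
  V(1,-1) = exp(-r*dt) * [p_u*9.950000 + p_m*24.545589 + p_d*35.424004] = 23.346031
  V(1,+0) = exp(-r*dt) * [p_u*0.000000 + p_m*9.950000 + p_d*24.545589] = 10.385326
  V(1,+1) = exp(-r*dt) * [p_u*0.000000 + p_m*0.000000 + p_d*9.950000] = 1.568906
  V(0,+0) = exp(-r*dt) * [p_u*1.568906 + p_m*10.385326 + p_d*23.346031] = 10.747477


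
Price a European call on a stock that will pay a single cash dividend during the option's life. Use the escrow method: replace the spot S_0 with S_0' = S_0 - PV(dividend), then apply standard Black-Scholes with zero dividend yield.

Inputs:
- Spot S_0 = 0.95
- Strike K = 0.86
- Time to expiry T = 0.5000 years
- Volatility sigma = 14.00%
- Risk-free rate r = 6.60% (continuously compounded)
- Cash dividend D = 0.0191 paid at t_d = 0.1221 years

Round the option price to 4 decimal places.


Answer: Price = 0.1045

Derivation:
PV(D) = D * exp(-r * t_d) = 0.0191 * 0.99197378 = 0.01894670
S_0' = S_0 - PV(D) = 0.9500 - 0.01894670 = 0.93105330
d1 = (ln(S_0'/K) + (r + sigma^2/2)*T) / (sigma*sqrt(T)) = 1.18474870
d2 = d1 - sigma*sqrt(T) = 1.08575375
exp(-rT) = 0.96753856
N(d1) = 0.88194159; N(d2) = 0.86120602
C = S_0' * N(d1) - K * exp(-rT) * N(d2) = 0.93105330 * 0.88194159 - 0.8600 * 0.96753856 * 0.86120602 = 0.1045


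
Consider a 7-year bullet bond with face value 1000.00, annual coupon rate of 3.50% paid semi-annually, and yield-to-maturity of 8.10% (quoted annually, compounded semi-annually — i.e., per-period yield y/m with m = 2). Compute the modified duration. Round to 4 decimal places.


Answer: Modified duration = 5.8932

Derivation:
Coupon per period c = face * coupon_rate / m = 17.500000
Periods per year m = 2; per-period yield y/m = 0.040500
Number of cashflows N = 14
Cashflows (t years, CF_t, discount factor 1/(1+y/m)^(m*t), PV):
  t = 0.5000: CF_t = 17.500000, DF = 0.961076, PV = 16.818837
  t = 1.0000: CF_t = 17.500000, DF = 0.923668, PV = 16.164188
  t = 1.5000: CF_t = 17.500000, DF = 0.887715, PV = 15.535019
  t = 2.0000: CF_t = 17.500000, DF = 0.853162, PV = 14.930340
  t = 2.5000: CF_t = 17.500000, DF = 0.819954, PV = 14.349198
  t = 3.0000: CF_t = 17.500000, DF = 0.788039, PV = 13.790676
  t = 3.5000: CF_t = 17.500000, DF = 0.757365, PV = 13.253893
  t = 4.0000: CF_t = 17.500000, DF = 0.727886, PV = 12.738004
  t = 4.5000: CF_t = 17.500000, DF = 0.699554, PV = 12.242195
  t = 5.0000: CF_t = 17.500000, DF = 0.672325, PV = 11.765685
  t = 5.5000: CF_t = 17.500000, DF = 0.646156, PV = 11.307722
  t = 6.0000: CF_t = 17.500000, DF = 0.621005, PV = 10.867585
  t = 6.5000: CF_t = 17.500000, DF = 0.596833, PV = 10.444579
  t = 7.0000: CF_t = 1017.500000, DF = 0.573602, PV = 583.640249
Price P = sum_t PV_t = 757.848169
First compute Macaulay numerator sum_t t * PV_t:
  t * PV_t at t = 0.5000: 8.409419
  t * PV_t at t = 1.0000: 16.164188
  t * PV_t at t = 1.5000: 23.302529
  t * PV_t at t = 2.0000: 29.860681
  t * PV_t at t = 2.5000: 35.872995
  t * PV_t at t = 3.0000: 41.372027
  t * PV_t at t = 3.5000: 46.388625
  t * PV_t at t = 4.0000: 50.952015
  t * PV_t at t = 4.5000: 55.089877
  t * PV_t at t = 5.0000: 58.828423
  t * PV_t at t = 5.5000: 62.192470
  t * PV_t at t = 6.0000: 65.205508
  t * PV_t at t = 6.5000: 67.889765
  t * PV_t at t = 7.0000: 4085.481744
Macaulay duration D = 4647.010266 / 757.848169 = 6.131849
Modified duration = D / (1 + y/m) = 6.131849 / (1 + 0.040500) = 5.893175


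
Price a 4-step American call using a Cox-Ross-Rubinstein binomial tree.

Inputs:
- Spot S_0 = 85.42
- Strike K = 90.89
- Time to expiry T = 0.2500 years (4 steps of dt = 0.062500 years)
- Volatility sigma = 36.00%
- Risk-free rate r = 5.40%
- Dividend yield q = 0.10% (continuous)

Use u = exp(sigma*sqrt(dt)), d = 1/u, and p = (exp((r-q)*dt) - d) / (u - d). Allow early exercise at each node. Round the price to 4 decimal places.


Answer: Price = V(0,0) = 4.6427

Derivation:
dt = T/N = 0.062500
u = exp(sigma*sqrt(dt)) = 1.094174; d = 1/u = 0.913931
p = (exp((r-q)*dt) - d) / (u - d) = 0.495924
Discount per step: exp(-r*dt) = 0.996631
Stock lattice S(k, i) with i counting down-moves:
  k=0: S(0,0) = 85.4200
  k=1: S(1,0) = 93.4644; S(1,1) = 78.0680
  k=2: S(2,0) = 102.2663; S(2,1) = 85.4200; S(2,2) = 71.3488
  k=3: S(3,0) = 111.8972; S(3,1) = 93.4644; S(3,2) = 78.0680; S(3,3) = 65.2079
  k=4: S(4,0) = 122.4350; S(4,1) = 102.2663; S(4,2) = 85.4200; S(4,3) = 71.3488; S(4,4) = 59.5955
Terminal payoffs V(N, i) = max(S_T - K, 0):
  V(4,0) = 31.544999; V(4,1) = 11.376307; V(4,2) = 0.000000; V(4,3) = 0.000000; V(4,4) = 0.000000
Backward induction: V(k, i) = exp(-r*dt) * [p * V(k+1, i) + (1-p) * V(k+1, i+1)]; then take max(V_cont, immediate exercise) for American.
  V(3,0) = exp(-r*dt) * [p*31.544999 + (1-p)*11.376307] = 21.306407; exercise = 21.007163; V(3,0) = max -> 21.306407
  V(3,1) = exp(-r*dt) * [p*11.376307 + (1-p)*0.000000] = 5.622770; exercise = 2.574367; V(3,1) = max -> 5.622770
  V(3,2) = exp(-r*dt) * [p*0.000000 + (1-p)*0.000000] = 0.000000; exercise = 0.000000; V(3,2) = max -> 0.000000
  V(3,3) = exp(-r*dt) * [p*0.000000 + (1-p)*0.000000] = 0.000000; exercise = 0.000000; V(3,3) = max -> 0.000000
  V(2,0) = exp(-r*dt) * [p*21.306407 + (1-p)*5.622770] = 13.355505; exercise = 11.376307; V(2,0) = max -> 13.355505
  V(2,1) = exp(-r*dt) * [p*5.622770 + (1-p)*0.000000] = 2.779069; exercise = 0.000000; V(2,1) = max -> 2.779069
  V(2,2) = exp(-r*dt) * [p*0.000000 + (1-p)*0.000000] = 0.000000; exercise = 0.000000; V(2,2) = max -> 0.000000
  V(1,0) = exp(-r*dt) * [p*13.355505 + (1-p)*2.779069] = 7.997137; exercise = 2.574367; V(1,0) = max -> 7.997137
  V(1,1) = exp(-r*dt) * [p*2.779069 + (1-p)*0.000000] = 1.373562; exercise = 0.000000; V(1,1) = max -> 1.373562
  V(0,0) = exp(-r*dt) * [p*7.997137 + (1-p)*1.373562] = 4.642654; exercise = 0.000000; V(0,0) = max -> 4.642654


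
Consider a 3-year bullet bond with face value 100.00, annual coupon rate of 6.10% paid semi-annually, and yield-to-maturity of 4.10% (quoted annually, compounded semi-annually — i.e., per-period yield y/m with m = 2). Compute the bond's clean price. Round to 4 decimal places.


Coupon per period c = face * coupon_rate / m = 3.050000
Periods per year m = 2; per-period yield y/m = 0.020500
Number of cashflows N = 6
Cashflows (t years, CF_t, discount factor 1/(1+y/m)^(m*t), PV):
  t = 0.5000: CF_t = 3.050000, DF = 0.979912, PV = 2.988731
  t = 1.0000: CF_t = 3.050000, DF = 0.960227, PV = 2.928693
  t = 1.5000: CF_t = 3.050000, DF = 0.940938, PV = 2.869861
  t = 2.0000: CF_t = 3.050000, DF = 0.922036, PV = 2.812210
  t = 2.5000: CF_t = 3.050000, DF = 0.903514, PV = 2.755718
  t = 3.0000: CF_t = 103.050000, DF = 0.885364, PV = 91.236778
Price P = sum_t PV_t = 105.591991

Answer: Price = 105.5920


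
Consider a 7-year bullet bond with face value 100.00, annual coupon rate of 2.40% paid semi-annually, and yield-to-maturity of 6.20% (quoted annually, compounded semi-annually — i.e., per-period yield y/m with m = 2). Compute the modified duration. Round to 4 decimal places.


Coupon per period c = face * coupon_rate / m = 1.200000
Periods per year m = 2; per-period yield y/m = 0.031000
Number of cashflows N = 14
Cashflows (t years, CF_t, discount factor 1/(1+y/m)^(m*t), PV):
  t = 0.5000: CF_t = 1.200000, DF = 0.969932, PV = 1.163919
  t = 1.0000: CF_t = 1.200000, DF = 0.940768, PV = 1.128922
  t = 1.5000: CF_t = 1.200000, DF = 0.912481, PV = 1.094978
  t = 2.0000: CF_t = 1.200000, DF = 0.885045, PV = 1.062054
  t = 2.5000: CF_t = 1.200000, DF = 0.858434, PV = 1.030120
  t = 3.0000: CF_t = 1.200000, DF = 0.832622, PV = 0.999147
  t = 3.5000: CF_t = 1.200000, DF = 0.807587, PV = 0.969104
  t = 4.0000: CF_t = 1.200000, DF = 0.783305, PV = 0.939966
  t = 4.5000: CF_t = 1.200000, DF = 0.759752, PV = 0.911703
  t = 5.0000: CF_t = 1.200000, DF = 0.736908, PV = 0.884290
  t = 5.5000: CF_t = 1.200000, DF = 0.714751, PV = 0.857701
  t = 6.0000: CF_t = 1.200000, DF = 0.693260, PV = 0.831912
  t = 6.5000: CF_t = 1.200000, DF = 0.672415, PV = 0.806898
  t = 7.0000: CF_t = 101.200000, DF = 0.652197, PV = 66.002320
Price P = sum_t PV_t = 78.683032
First compute Macaulay numerator sum_t t * PV_t:
  t * PV_t at t = 0.5000: 0.581959
  t * PV_t at t = 1.0000: 1.128922
  t * PV_t at t = 1.5000: 1.642466
  t * PV_t at t = 2.0000: 2.124108
  t * PV_t at t = 2.5000: 2.575301
  t * PV_t at t = 3.0000: 2.997440
  t * PV_t at t = 3.5000: 3.391866
  t * PV_t at t = 4.0000: 3.759862
  t * PV_t at t = 4.5000: 4.102662
  t * PV_t at t = 5.0000: 4.421449
  t * PV_t at t = 5.5000: 4.717356
  t * PV_t at t = 6.0000: 4.991471
  t * PV_t at t = 6.5000: 5.244836
  t * PV_t at t = 7.0000: 462.016237
Macaulay duration D = 503.695935 / 78.683032 = 6.401583
Modified duration = D / (1 + y/m) = 6.401583 / (1 + 0.031000) = 6.209101

Answer: Modified duration = 6.2091


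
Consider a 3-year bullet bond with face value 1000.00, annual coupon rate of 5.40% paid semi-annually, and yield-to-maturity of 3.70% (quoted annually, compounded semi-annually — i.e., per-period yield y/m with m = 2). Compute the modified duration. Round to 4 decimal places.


Coupon per period c = face * coupon_rate / m = 27.000000
Periods per year m = 2; per-period yield y/m = 0.018500
Number of cashflows N = 6
Cashflows (t years, CF_t, discount factor 1/(1+y/m)^(m*t), PV):
  t = 0.5000: CF_t = 27.000000, DF = 0.981836, PV = 26.509573
  t = 1.0000: CF_t = 27.000000, DF = 0.964002, PV = 26.028054
  t = 1.5000: CF_t = 27.000000, DF = 0.946492, PV = 25.555281
  t = 2.0000: CF_t = 27.000000, DF = 0.929300, PV = 25.091096
  t = 2.5000: CF_t = 27.000000, DF = 0.912420, PV = 24.635342
  t = 3.0000: CF_t = 1027.000000, DF = 0.895847, PV = 920.034776
Price P = sum_t PV_t = 1047.854122
First compute Macaulay numerator sum_t t * PV_t:
  t * PV_t at t = 0.5000: 13.254786
  t * PV_t at t = 1.0000: 26.028054
  t * PV_t at t = 1.5000: 38.332922
  t * PV_t at t = 2.0000: 50.182192
  t * PV_t at t = 2.5000: 61.588355
  t * PV_t at t = 3.0000: 2760.104329
Macaulay duration D = 2949.490639 / 1047.854122 = 2.814791
Modified duration = D / (1 + y/m) = 2.814791 / (1 + 0.018500) = 2.763663

Answer: Modified duration = 2.7637


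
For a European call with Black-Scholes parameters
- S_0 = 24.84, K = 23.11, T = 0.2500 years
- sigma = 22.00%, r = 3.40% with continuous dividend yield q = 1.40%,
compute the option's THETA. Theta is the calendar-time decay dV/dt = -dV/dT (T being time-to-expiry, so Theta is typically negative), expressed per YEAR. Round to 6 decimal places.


Answer: Theta = -1.940289

Derivation:
d1 = 0.7567257525; d2 = 0.6467257525
phi(d1) = 0.2996154483; exp(-qT) = 0.9965061179; exp(-rT) = 0.9915360229
Theta = -S*exp(-qT)*phi(d1)*sigma/(2*sqrt(T)) - r*K*exp(-rT)*N(d2) + q*S*exp(-qT)*N(d1)
N(d1) = 0.7753929085; N(d2) = 0.7410952735; sqrt(T) = 0.5000000000
Term 1 = -24.8400 * 0.9965061179 * 0.2996154483 * 0.2200 / (2 * 0.5000000000) = -1.6316178342
Term 2 = -0.0340 * 23.1100 * 0.9915360229 * 0.7410952735 = -0.5773795569
Term 3 = 0.0140 * 24.8400 * 0.9965061179 * 0.7753929085 = 0.2687085103
Theta = -1.6316178342 + (-0.5773795569) + (0.2687085103) = -1.940289


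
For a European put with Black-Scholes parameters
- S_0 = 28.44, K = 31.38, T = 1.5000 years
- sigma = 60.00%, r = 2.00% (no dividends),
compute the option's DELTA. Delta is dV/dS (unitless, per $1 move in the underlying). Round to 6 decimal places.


d1 = 0.2743780390; d2 = -0.4604688839
phi(d1) = 0.3842045495; exp(-qT) = 1.0000000000; exp(-rT) = 0.9704455335
N(-d1) = 0.3918970590
Delta = -exp(-qT) * N(-d1) = -1.0000000000 * 0.3918970590 = -0.391897

Answer: Delta = -0.391897


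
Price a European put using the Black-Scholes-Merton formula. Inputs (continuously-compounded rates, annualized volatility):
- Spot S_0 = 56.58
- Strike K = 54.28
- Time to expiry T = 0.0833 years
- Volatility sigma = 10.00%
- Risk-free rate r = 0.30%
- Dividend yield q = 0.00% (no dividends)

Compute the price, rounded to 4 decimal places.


d1 = (ln(S/K) + (r - q + 0.5*sigma^2) * T) / (sigma * sqrt(T)) = 1.46096984
d2 = d1 - sigma * sqrt(T) = 1.43210811
exp(-rT) = 0.99975013; exp(-qT) = 1.00000000
P = K * exp(-rT) * N(-d2) - S_0 * exp(-qT) * N(-d1)
N(-d1) = 0.07201186; N(-d2) = 0.07605644
P = 54.2800 * 0.99975013 * 0.07605644 - 56.5800 * 1.00000000 * 0.07201186 = 0.0529

Answer: Price = 0.0529


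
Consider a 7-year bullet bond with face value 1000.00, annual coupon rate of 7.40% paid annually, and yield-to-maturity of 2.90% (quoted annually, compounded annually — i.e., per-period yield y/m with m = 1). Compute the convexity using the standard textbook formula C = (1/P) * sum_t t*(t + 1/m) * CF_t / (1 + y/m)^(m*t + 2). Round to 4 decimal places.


Answer: Convexity = 41.6244

Derivation:
Coupon per period c = face * coupon_rate / m = 74.000000
Periods per year m = 1; per-period yield y/m = 0.029000
Number of cashflows N = 7
Cashflows (t years, CF_t, discount factor 1/(1+y/m)^(m*t), PV):
  t = 1.0000: CF_t = 74.000000, DF = 0.971817, PV = 71.914480
  t = 2.0000: CF_t = 74.000000, DF = 0.944429, PV = 69.887736
  t = 3.0000: CF_t = 74.000000, DF = 0.917812, PV = 67.918111
  t = 4.0000: CF_t = 74.000000, DF = 0.891946, PV = 66.003995
  t = 5.0000: CF_t = 74.000000, DF = 0.866808, PV = 64.143824
  t = 6.0000: CF_t = 74.000000, DF = 0.842379, PV = 62.336078
  t = 7.0000: CF_t = 1074.000000, DF = 0.818639, PV = 879.218177
Price P = sum_t PV_t = 1281.422399
Convexity numerator sum_t t*(t + 1/m) * CF_t / (1+y/m)^(m*t + 2):
  t = 1.0000: term = 135.836221
  t = 2.0000: term = 396.023968
  t = 3.0000: term = 769.725886
  t = 4.0000: term = 1246.721551
  t = 5.0000: term = 1817.378354
  t = 6.0000: term = 2472.623611
  t = 7.0000: term = 46500.105209
Convexity = (1/P) * sum = 53338.414800 / 1281.422399 = 41.624381


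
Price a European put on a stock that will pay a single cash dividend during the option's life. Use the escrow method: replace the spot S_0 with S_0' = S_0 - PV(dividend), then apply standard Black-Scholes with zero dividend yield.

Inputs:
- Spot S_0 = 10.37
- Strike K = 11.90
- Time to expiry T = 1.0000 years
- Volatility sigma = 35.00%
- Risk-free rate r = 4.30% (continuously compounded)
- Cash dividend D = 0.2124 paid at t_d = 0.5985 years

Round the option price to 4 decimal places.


PV(D) = D * exp(-r * t_d) = 0.2124 * 0.97459284 = 0.20700352
S_0' = S_0 - PV(D) = 10.3700 - 0.20700352 = 10.16299648
d1 = (ln(S_0'/K) + (r + sigma^2/2)*T) / (sigma*sqrt(T)) = -0.15295735
d2 = d1 - sigma*sqrt(T) = -0.50295735
exp(-rT) = 0.95791139
N(-d1) = 0.56078404; N(-d2) = 0.69250287
P = K * exp(-rT) * N(-d2) - S_0' * N(-d1) = 11.9000 * 0.95791139 * 0.69250287 - 10.16299648 * 0.56078404 = 2.1947

Answer: Price = 2.1947
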